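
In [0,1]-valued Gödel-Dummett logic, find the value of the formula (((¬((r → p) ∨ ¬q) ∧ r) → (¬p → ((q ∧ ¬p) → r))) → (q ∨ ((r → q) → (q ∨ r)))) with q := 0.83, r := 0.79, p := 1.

0.83

(r → p): 0.79 ≤ 1, so result = 1
¬q: Gödel ¬ of 0.83 = 0 (operand ≠ 0)
((r → p) ∨ ¬q) = max(1, 0) = 1
¬((r → p) ∨ ¬q): Gödel ¬ of 1 = 0 (operand ≠ 0)
(¬((r → p) ∨ ¬q) ∧ r) = min(0, 0.79) = 0
¬p: Gödel ¬ of 1 = 0 (operand ≠ 0)
¬p: Gödel ¬ of 1 = 0 (operand ≠ 0)
(q ∧ ¬p) = min(0.83, 0) = 0
((q ∧ ¬p) → r): 0 ≤ 0.79, so result = 1
(¬p → ((q ∧ ¬p) → r)): 0 ≤ 1, so result = 1
((¬((r → p) ∨ ¬q) ∧ r) → (¬p → ((q ∧ ¬p) → r))): 0 ≤ 1, so result = 1
(r → q): 0.79 ≤ 0.83, so result = 1
(q ∨ r) = max(0.83, 0.79) = 0.83
((r → q) → (q ∨ r)): 1 > 0.83, so result = 0.83
(q ∨ ((r → q) → (q ∨ r))) = max(0.83, 0.83) = 0.83
(((¬((r → p) ∨ ¬q) ∧ r) → (¬p → ((q ∧ ¬p) → r))) → (q ∨ ((r → q) → (q ∨ r)))): 1 > 0.83, so result = 0.83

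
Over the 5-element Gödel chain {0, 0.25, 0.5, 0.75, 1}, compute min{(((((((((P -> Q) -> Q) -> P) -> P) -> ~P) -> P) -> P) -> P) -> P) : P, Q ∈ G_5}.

0.25

The minimum is attained at P = 0.25, Q = 0:
  (P -> Q): 0.25 > 0, so result = 0
  ((P -> Q) -> Q): 0 ≤ 0, so result = 1
  (((P -> Q) -> Q) -> P): 1 > 0.25, so result = 0.25
  ((((P -> Q) -> Q) -> P) -> P): 0.25 ≤ 0.25, so result = 1
  ~P: Gödel ¬ of 0.25 = 0 (operand ≠ 0)
  (((((P -> Q) -> Q) -> P) -> P) -> ~P): 1 > 0, so result = 0
  ((((((P -> Q) -> Q) -> P) -> P) -> ~P) -> P): 0 ≤ 0.25, so result = 1
  (((((((P -> Q) -> Q) -> P) -> P) -> ~P) -> P) -> P): 1 > 0.25, so result = 0.25
  ((((((((P -> Q) -> Q) -> P) -> P) -> ~P) -> P) -> P) -> P): 0.25 ≤ 0.25, so result = 1
  (((((((((P -> Q) -> Q) -> P) -> P) -> ~P) -> P) -> P) -> P) -> P): 1 > 0.25, so result = 0.25
Checking all 25 assignments confirms none give a value below 0.25.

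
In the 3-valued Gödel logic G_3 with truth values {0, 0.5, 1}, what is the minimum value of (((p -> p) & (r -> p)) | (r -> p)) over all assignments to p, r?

The minimum is attained at p = 0, r = 0.5:
  (p -> p): 0 ≤ 0, so result = 1
  (r -> p): 0.5 > 0, so result = 0
  ((p -> p) & (r -> p)) = min(1, 0) = 0
  (r -> p): 0.5 > 0, so result = 0
  (((p -> p) & (r -> p)) | (r -> p)) = max(0, 0) = 0
Checking all 9 assignments confirms none give a value below 0.00.

0.00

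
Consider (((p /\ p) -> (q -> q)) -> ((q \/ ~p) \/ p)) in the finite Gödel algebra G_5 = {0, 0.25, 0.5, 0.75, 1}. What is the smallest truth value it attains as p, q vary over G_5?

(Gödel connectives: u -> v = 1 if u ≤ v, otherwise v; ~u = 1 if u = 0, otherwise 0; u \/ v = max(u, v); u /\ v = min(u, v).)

0.25

The minimum is attained at p = 0.25, q = 0:
  (p /\ p) = min(0.25, 0.25) = 0.25
  (q -> q): 0 ≤ 0, so result = 1
  ((p /\ p) -> (q -> q)): 0.25 ≤ 1, so result = 1
  ~p: Gödel ¬ of 0.25 = 0 (operand ≠ 0)
  (q \/ ~p) = max(0, 0) = 0
  ((q \/ ~p) \/ p) = max(0, 0.25) = 0.25
  (((p /\ p) -> (q -> q)) -> ((q \/ ~p) \/ p)): 1 > 0.25, so result = 0.25
Checking all 25 assignments confirms none give a value below 0.25.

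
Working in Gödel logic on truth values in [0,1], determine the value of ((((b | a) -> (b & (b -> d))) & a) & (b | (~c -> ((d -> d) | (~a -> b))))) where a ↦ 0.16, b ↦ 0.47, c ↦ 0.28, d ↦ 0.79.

(b | a) = max(0.47, 0.16) = 0.47
(b -> d): 0.47 ≤ 0.79, so result = 1
(b & (b -> d)) = min(0.47, 1) = 0.47
((b | a) -> (b & (b -> d))): 0.47 ≤ 0.47, so result = 1
(((b | a) -> (b & (b -> d))) & a) = min(1, 0.16) = 0.16
~c: Gödel ¬ of 0.28 = 0 (operand ≠ 0)
(d -> d): 0.79 ≤ 0.79, so result = 1
~a: Gödel ¬ of 0.16 = 0 (operand ≠ 0)
(~a -> b): 0 ≤ 0.47, so result = 1
((d -> d) | (~a -> b)) = max(1, 1) = 1
(~c -> ((d -> d) | (~a -> b))): 0 ≤ 1, so result = 1
(b | (~c -> ((d -> d) | (~a -> b)))) = max(0.47, 1) = 1
((((b | a) -> (b & (b -> d))) & a) & (b | (~c -> ((d -> d) | (~a -> b))))) = min(0.16, 1) = 0.16

0.16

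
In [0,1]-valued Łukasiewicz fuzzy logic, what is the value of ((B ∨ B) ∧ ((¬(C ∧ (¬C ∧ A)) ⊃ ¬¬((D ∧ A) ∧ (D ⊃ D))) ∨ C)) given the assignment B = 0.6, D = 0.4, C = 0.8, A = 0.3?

0.60

(B ∨ B) = max(0.6, 0.6) = 0.6
¬C: Łukasiewicz ¬ gives 1 − 0.8 = 0.2
(¬C ∧ A) = min(0.2, 0.3) = 0.2
(C ∧ (¬C ∧ A)) = min(0.8, 0.2) = 0.2
¬(C ∧ (¬C ∧ A)): Łukasiewicz ¬ gives 1 − 0.2 = 0.8
(D ∧ A) = min(0.4, 0.3) = 0.3
(D ⊃ D): min(1, 1 − 0.4 + 0.4) = 1
((D ∧ A) ∧ (D ⊃ D)) = min(0.3, 1) = 0.3
¬((D ∧ A) ∧ (D ⊃ D)): Łukasiewicz ¬ gives 1 − 0.3 = 0.7
¬¬((D ∧ A) ∧ (D ⊃ D)): Łukasiewicz ¬ gives 1 − 0.7 = 0.3
(¬(C ∧ (¬C ∧ A)) ⊃ ¬¬((D ∧ A) ∧ (D ⊃ D))): min(1, 1 − 0.8 + 0.3) = 0.5
((¬(C ∧ (¬C ∧ A)) ⊃ ¬¬((D ∧ A) ∧ (D ⊃ D))) ∨ C) = max(0.5, 0.8) = 0.8
((B ∨ B) ∧ ((¬(C ∧ (¬C ∧ A)) ⊃ ¬¬((D ∧ A) ∧ (D ⊃ D))) ∨ C)) = min(0.6, 0.8) = 0.6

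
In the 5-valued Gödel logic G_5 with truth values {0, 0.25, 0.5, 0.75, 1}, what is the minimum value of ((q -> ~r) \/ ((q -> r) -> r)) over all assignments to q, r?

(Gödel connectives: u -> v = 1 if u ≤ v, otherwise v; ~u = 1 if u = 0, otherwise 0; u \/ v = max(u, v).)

The minimum is attained at q = 0.25, r = 0.25:
  ~r: Gödel ¬ of 0.25 = 0 (operand ≠ 0)
  (q -> ~r): 0.25 > 0, so result = 0
  (q -> r): 0.25 ≤ 0.25, so result = 1
  ((q -> r) -> r): 1 > 0.25, so result = 0.25
  ((q -> ~r) \/ ((q -> r) -> r)) = max(0, 0.25) = 0.25
Checking all 25 assignments confirms none give a value below 0.25.

0.25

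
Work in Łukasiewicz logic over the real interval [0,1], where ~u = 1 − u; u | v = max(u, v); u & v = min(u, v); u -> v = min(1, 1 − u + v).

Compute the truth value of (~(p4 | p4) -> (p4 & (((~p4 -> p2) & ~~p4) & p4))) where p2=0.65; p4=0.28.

0.56

(p4 | p4) = max(0.28, 0.28) = 0.28
~(p4 | p4): Łukasiewicz ¬ gives 1 − 0.28 = 0.72
~p4: Łukasiewicz ¬ gives 1 − 0.28 = 0.72
(~p4 -> p2): min(1, 1 − 0.72 + 0.65) = 0.93
~p4: Łukasiewicz ¬ gives 1 − 0.28 = 0.72
~~p4: Łukasiewicz ¬ gives 1 − 0.72 = 0.28
((~p4 -> p2) & ~~p4) = min(0.93, 0.28) = 0.28
(((~p4 -> p2) & ~~p4) & p4) = min(0.28, 0.28) = 0.28
(p4 & (((~p4 -> p2) & ~~p4) & p4)) = min(0.28, 0.28) = 0.28
(~(p4 | p4) -> (p4 & (((~p4 -> p2) & ~~p4) & p4))): min(1, 1 − 0.72 + 0.28) = 0.56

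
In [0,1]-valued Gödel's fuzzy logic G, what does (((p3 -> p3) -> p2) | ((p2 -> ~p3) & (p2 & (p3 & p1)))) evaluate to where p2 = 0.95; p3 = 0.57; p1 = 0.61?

0.95

(p3 -> p3): 0.57 ≤ 0.57, so result = 1
((p3 -> p3) -> p2): 1 > 0.95, so result = 0.95
~p3: Gödel ¬ of 0.57 = 0 (operand ≠ 0)
(p2 -> ~p3): 0.95 > 0, so result = 0
(p3 & p1) = min(0.57, 0.61) = 0.57
(p2 & (p3 & p1)) = min(0.95, 0.57) = 0.57
((p2 -> ~p3) & (p2 & (p3 & p1))) = min(0, 0.57) = 0
(((p3 -> p3) -> p2) | ((p2 -> ~p3) & (p2 & (p3 & p1)))) = max(0.95, 0) = 0.95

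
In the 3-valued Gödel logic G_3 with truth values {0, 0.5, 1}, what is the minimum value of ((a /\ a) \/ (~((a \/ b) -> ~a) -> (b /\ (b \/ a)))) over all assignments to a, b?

0.50

The minimum is attained at a = 0.5, b = 0:
  (a /\ a) = min(0.5, 0.5) = 0.5
  (a \/ b) = max(0.5, 0) = 0.5
  ~a: Gödel ¬ of 0.5 = 0 (operand ≠ 0)
  ((a \/ b) -> ~a): 0.5 > 0, so result = 0
  ~((a \/ b) -> ~a): Gödel ¬ of 0 = 1 (operand is 0)
  (b \/ a) = max(0, 0.5) = 0.5
  (b /\ (b \/ a)) = min(0, 0.5) = 0
  (~((a \/ b) -> ~a) -> (b /\ (b \/ a))): 1 > 0, so result = 0
  ((a /\ a) \/ (~((a \/ b) -> ~a) -> (b /\ (b \/ a)))) = max(0.5, 0) = 0.5
Checking all 9 assignments confirms none give a value below 0.50.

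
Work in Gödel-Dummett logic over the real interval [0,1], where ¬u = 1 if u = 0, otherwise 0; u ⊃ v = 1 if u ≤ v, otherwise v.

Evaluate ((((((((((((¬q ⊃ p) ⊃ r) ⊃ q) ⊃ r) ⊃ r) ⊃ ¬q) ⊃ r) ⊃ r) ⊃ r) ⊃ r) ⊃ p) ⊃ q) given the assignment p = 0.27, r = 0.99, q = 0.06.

0.06

¬q: Gödel ¬ of 0.06 = 0 (operand ≠ 0)
(¬q ⊃ p): 0 ≤ 0.27, so result = 1
((¬q ⊃ p) ⊃ r): 1 > 0.99, so result = 0.99
(((¬q ⊃ p) ⊃ r) ⊃ q): 0.99 > 0.06, so result = 0.06
((((¬q ⊃ p) ⊃ r) ⊃ q) ⊃ r): 0.06 ≤ 0.99, so result = 1
(((((¬q ⊃ p) ⊃ r) ⊃ q) ⊃ r) ⊃ r): 1 > 0.99, so result = 0.99
¬q: Gödel ¬ of 0.06 = 0 (operand ≠ 0)
((((((¬q ⊃ p) ⊃ r) ⊃ q) ⊃ r) ⊃ r) ⊃ ¬q): 0.99 > 0, so result = 0
(((((((¬q ⊃ p) ⊃ r) ⊃ q) ⊃ r) ⊃ r) ⊃ ¬q) ⊃ r): 0 ≤ 0.99, so result = 1
((((((((¬q ⊃ p) ⊃ r) ⊃ q) ⊃ r) ⊃ r) ⊃ ¬q) ⊃ r) ⊃ r): 1 > 0.99, so result = 0.99
(((((((((¬q ⊃ p) ⊃ r) ⊃ q) ⊃ r) ⊃ r) ⊃ ¬q) ⊃ r) ⊃ r) ⊃ r): 0.99 ≤ 0.99, so result = 1
((((((((((¬q ⊃ p) ⊃ r) ⊃ q) ⊃ r) ⊃ r) ⊃ ¬q) ⊃ r) ⊃ r) ⊃ r) ⊃ r): 1 > 0.99, so result = 0.99
(((((((((((¬q ⊃ p) ⊃ r) ⊃ q) ⊃ r) ⊃ r) ⊃ ¬q) ⊃ r) ⊃ r) ⊃ r) ⊃ r) ⊃ p): 0.99 > 0.27, so result = 0.27
((((((((((((¬q ⊃ p) ⊃ r) ⊃ q) ⊃ r) ⊃ r) ⊃ ¬q) ⊃ r) ⊃ r) ⊃ r) ⊃ r) ⊃ p) ⊃ q): 0.27 > 0.06, so result = 0.06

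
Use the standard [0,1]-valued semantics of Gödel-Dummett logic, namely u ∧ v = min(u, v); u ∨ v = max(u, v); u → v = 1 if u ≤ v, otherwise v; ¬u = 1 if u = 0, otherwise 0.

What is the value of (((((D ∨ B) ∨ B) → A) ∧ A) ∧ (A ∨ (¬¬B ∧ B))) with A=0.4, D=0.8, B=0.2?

0.40

(D ∨ B) = max(0.8, 0.2) = 0.8
((D ∨ B) ∨ B) = max(0.8, 0.2) = 0.8
(((D ∨ B) ∨ B) → A): 0.8 > 0.4, so result = 0.4
((((D ∨ B) ∨ B) → A) ∧ A) = min(0.4, 0.4) = 0.4
¬B: Gödel ¬ of 0.2 = 0 (operand ≠ 0)
¬¬B: Gödel ¬ of 0 = 1 (operand is 0)
(¬¬B ∧ B) = min(1, 0.2) = 0.2
(A ∨ (¬¬B ∧ B)) = max(0.4, 0.2) = 0.4
(((((D ∨ B) ∨ B) → A) ∧ A) ∧ (A ∨ (¬¬B ∧ B))) = min(0.4, 0.4) = 0.4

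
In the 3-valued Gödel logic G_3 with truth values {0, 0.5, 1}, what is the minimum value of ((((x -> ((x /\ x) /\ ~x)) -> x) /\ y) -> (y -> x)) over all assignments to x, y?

0.50

The minimum is attained at x = 0.5, y = 1:
  (x /\ x) = min(0.5, 0.5) = 0.5
  ~x: Gödel ¬ of 0.5 = 0 (operand ≠ 0)
  ((x /\ x) /\ ~x) = min(0.5, 0) = 0
  (x -> ((x /\ x) /\ ~x)): 0.5 > 0, so result = 0
  ((x -> ((x /\ x) /\ ~x)) -> x): 0 ≤ 0.5, so result = 1
  (((x -> ((x /\ x) /\ ~x)) -> x) /\ y) = min(1, 1) = 1
  (y -> x): 1 > 0.5, so result = 0.5
  ((((x -> ((x /\ x) /\ ~x)) -> x) /\ y) -> (y -> x)): 1 > 0.5, so result = 0.5
Checking all 9 assignments confirms none give a value below 0.50.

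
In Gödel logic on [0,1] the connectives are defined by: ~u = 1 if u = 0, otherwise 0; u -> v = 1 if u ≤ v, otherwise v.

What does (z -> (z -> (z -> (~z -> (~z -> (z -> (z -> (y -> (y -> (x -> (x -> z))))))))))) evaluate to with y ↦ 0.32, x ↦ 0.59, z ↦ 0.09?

~z: Gödel ¬ of 0.09 = 0 (operand ≠ 0)
~z: Gödel ¬ of 0.09 = 0 (operand ≠ 0)
(x -> z): 0.59 > 0.09, so result = 0.09
(x -> (x -> z)): 0.59 > 0.09, so result = 0.09
(y -> (x -> (x -> z))): 0.32 > 0.09, so result = 0.09
(y -> (y -> (x -> (x -> z)))): 0.32 > 0.09, so result = 0.09
(z -> (y -> (y -> (x -> (x -> z))))): 0.09 ≤ 0.09, so result = 1
(z -> (z -> (y -> (y -> (x -> (x -> z)))))): 0.09 ≤ 1, so result = 1
(~z -> (z -> (z -> (y -> (y -> (x -> (x -> z))))))): 0 ≤ 1, so result = 1
(~z -> (~z -> (z -> (z -> (y -> (y -> (x -> (x -> z)))))))): 0 ≤ 1, so result = 1
(z -> (~z -> (~z -> (z -> (z -> (y -> (y -> (x -> (x -> z))))))))): 0.09 ≤ 1, so result = 1
(z -> (z -> (~z -> (~z -> (z -> (z -> (y -> (y -> (x -> (x -> z)))))))))): 0.09 ≤ 1, so result = 1
(z -> (z -> (z -> (~z -> (~z -> (z -> (z -> (y -> (y -> (x -> (x -> z))))))))))): 0.09 ≤ 1, so result = 1

1.00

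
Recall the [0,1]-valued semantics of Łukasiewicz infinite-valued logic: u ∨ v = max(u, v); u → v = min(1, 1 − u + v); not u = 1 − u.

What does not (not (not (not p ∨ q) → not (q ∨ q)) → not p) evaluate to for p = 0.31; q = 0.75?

0.00

not p: Łukasiewicz ¬ gives 1 − 0.31 = 0.69
(not p ∨ q) = max(0.69, 0.75) = 0.75
not (not p ∨ q): Łukasiewicz ¬ gives 1 − 0.75 = 0.25
(q ∨ q) = max(0.75, 0.75) = 0.75
not (q ∨ q): Łukasiewicz ¬ gives 1 − 0.75 = 0.25
(not (not p ∨ q) → not (q ∨ q)): min(1, 1 − 0.25 + 0.25) = 1
not (not (not p ∨ q) → not (q ∨ q)): Łukasiewicz ¬ gives 1 − 1 = 0
not p: Łukasiewicz ¬ gives 1 − 0.31 = 0.69
(not (not (not p ∨ q) → not (q ∨ q)) → not p): min(1, 1 − 0 + 0.69) = 1
not (not (not (not p ∨ q) → not (q ∨ q)) → not p): Łukasiewicz ¬ gives 1 − 1 = 0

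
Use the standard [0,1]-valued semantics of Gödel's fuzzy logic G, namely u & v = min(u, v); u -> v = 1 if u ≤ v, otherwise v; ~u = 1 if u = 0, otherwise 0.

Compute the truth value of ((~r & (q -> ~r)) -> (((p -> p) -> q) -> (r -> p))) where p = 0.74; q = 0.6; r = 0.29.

1.00

~r: Gödel ¬ of 0.29 = 0 (operand ≠ 0)
~r: Gödel ¬ of 0.29 = 0 (operand ≠ 0)
(q -> ~r): 0.6 > 0, so result = 0
(~r & (q -> ~r)) = min(0, 0) = 0
(p -> p): 0.74 ≤ 0.74, so result = 1
((p -> p) -> q): 1 > 0.6, so result = 0.6
(r -> p): 0.29 ≤ 0.74, so result = 1
(((p -> p) -> q) -> (r -> p)): 0.6 ≤ 1, so result = 1
((~r & (q -> ~r)) -> (((p -> p) -> q) -> (r -> p))): 0 ≤ 1, so result = 1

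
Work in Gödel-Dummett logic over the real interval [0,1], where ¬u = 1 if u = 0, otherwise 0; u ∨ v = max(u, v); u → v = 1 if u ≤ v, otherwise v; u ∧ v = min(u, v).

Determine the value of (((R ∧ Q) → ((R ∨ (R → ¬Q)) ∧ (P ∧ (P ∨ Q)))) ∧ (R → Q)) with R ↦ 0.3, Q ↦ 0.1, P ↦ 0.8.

(R ∧ Q) = min(0.3, 0.1) = 0.1
¬Q: Gödel ¬ of 0.1 = 0 (operand ≠ 0)
(R → ¬Q): 0.3 > 0, so result = 0
(R ∨ (R → ¬Q)) = max(0.3, 0) = 0.3
(P ∨ Q) = max(0.8, 0.1) = 0.8
(P ∧ (P ∨ Q)) = min(0.8, 0.8) = 0.8
((R ∨ (R → ¬Q)) ∧ (P ∧ (P ∨ Q))) = min(0.3, 0.8) = 0.3
((R ∧ Q) → ((R ∨ (R → ¬Q)) ∧ (P ∧ (P ∨ Q)))): 0.1 ≤ 0.3, so result = 1
(R → Q): 0.3 > 0.1, so result = 0.1
(((R ∧ Q) → ((R ∨ (R → ¬Q)) ∧ (P ∧ (P ∨ Q)))) ∧ (R → Q)) = min(1, 0.1) = 0.1

0.10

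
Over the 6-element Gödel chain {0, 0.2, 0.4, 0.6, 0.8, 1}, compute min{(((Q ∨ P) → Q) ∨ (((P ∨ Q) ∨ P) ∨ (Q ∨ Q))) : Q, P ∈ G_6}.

0.20

The minimum is attained at Q = 0, P = 0.2:
  (Q ∨ P) = max(0, 0.2) = 0.2
  ((Q ∨ P) → Q): 0.2 > 0, so result = 0
  (P ∨ Q) = max(0.2, 0) = 0.2
  ((P ∨ Q) ∨ P) = max(0.2, 0.2) = 0.2
  (Q ∨ Q) = max(0, 0) = 0
  (((P ∨ Q) ∨ P) ∨ (Q ∨ Q)) = max(0.2, 0) = 0.2
  (((Q ∨ P) → Q) ∨ (((P ∨ Q) ∨ P) ∨ (Q ∨ Q))) = max(0, 0.2) = 0.2
Checking all 36 assignments confirms none give a value below 0.20.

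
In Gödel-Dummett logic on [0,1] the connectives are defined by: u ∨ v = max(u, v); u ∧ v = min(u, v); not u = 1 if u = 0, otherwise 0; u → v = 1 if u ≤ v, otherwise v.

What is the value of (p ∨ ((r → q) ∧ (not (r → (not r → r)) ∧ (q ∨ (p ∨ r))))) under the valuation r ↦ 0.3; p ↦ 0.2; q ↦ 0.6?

0.20

(r → q): 0.3 ≤ 0.6, so result = 1
not r: Gödel ¬ of 0.3 = 0 (operand ≠ 0)
(not r → r): 0 ≤ 0.3, so result = 1
(r → (not r → r)): 0.3 ≤ 1, so result = 1
not (r → (not r → r)): Gödel ¬ of 1 = 0 (operand ≠ 0)
(p ∨ r) = max(0.2, 0.3) = 0.3
(q ∨ (p ∨ r)) = max(0.6, 0.3) = 0.6
(not (r → (not r → r)) ∧ (q ∨ (p ∨ r))) = min(0, 0.6) = 0
((r → q) ∧ (not (r → (not r → r)) ∧ (q ∨ (p ∨ r)))) = min(1, 0) = 0
(p ∨ ((r → q) ∧ (not (r → (not r → r)) ∧ (q ∨ (p ∨ r))))) = max(0.2, 0) = 0.2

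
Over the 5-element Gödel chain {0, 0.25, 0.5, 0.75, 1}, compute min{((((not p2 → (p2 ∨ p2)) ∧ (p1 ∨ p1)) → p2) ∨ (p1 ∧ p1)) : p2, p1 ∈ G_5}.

0.50

The minimum is attained at p2 = 0.25, p1 = 0.5:
  not p2: Gödel ¬ of 0.25 = 0 (operand ≠ 0)
  (p2 ∨ p2) = max(0.25, 0.25) = 0.25
  (not p2 → (p2 ∨ p2)): 0 ≤ 0.25, so result = 1
  (p1 ∨ p1) = max(0.5, 0.5) = 0.5
  ((not p2 → (p2 ∨ p2)) ∧ (p1 ∨ p1)) = min(1, 0.5) = 0.5
  (((not p2 → (p2 ∨ p2)) ∧ (p1 ∨ p1)) → p2): 0.5 > 0.25, so result = 0.25
  (p1 ∧ p1) = min(0.5, 0.5) = 0.5
  ((((not p2 → (p2 ∨ p2)) ∧ (p1 ∨ p1)) → p2) ∨ (p1 ∧ p1)) = max(0.25, 0.5) = 0.5
Checking all 25 assignments confirms none give a value below 0.50.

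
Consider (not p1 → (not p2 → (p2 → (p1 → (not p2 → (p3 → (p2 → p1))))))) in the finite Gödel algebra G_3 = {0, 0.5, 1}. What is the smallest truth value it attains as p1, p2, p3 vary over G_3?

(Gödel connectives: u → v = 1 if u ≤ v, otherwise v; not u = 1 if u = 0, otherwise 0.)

1.00

Every assignment gives 1. For instance at p1 = 0, p2 = 0, p3 = 0:
  not p1: Gödel ¬ of 0 = 1 (operand is 0)
  not p2: Gödel ¬ of 0 = 1 (operand is 0)
  not p2: Gödel ¬ of 0 = 1 (operand is 0)
  (p2 → p1): 0 ≤ 0, so result = 1
  (p3 → (p2 → p1)): 0 ≤ 1, so result = 1
  (not p2 → (p3 → (p2 → p1))): 1 ≤ 1, so result = 1
  (p1 → (not p2 → (p3 → (p2 → p1)))): 0 ≤ 1, so result = 1
  (p2 → (p1 → (not p2 → (p3 → (p2 → p1))))): 0 ≤ 1, so result = 1
  (not p2 → (p2 → (p1 → (not p2 → (p3 → (p2 → p1)))))): 1 ≤ 1, so result = 1
  (not p1 → (not p2 → (p2 → (p1 → (not p2 → (p3 → (p2 → p1))))))): 1 ≤ 1, so result = 1
All 27 assignments give value 1 — the formula is a G_3-tautology.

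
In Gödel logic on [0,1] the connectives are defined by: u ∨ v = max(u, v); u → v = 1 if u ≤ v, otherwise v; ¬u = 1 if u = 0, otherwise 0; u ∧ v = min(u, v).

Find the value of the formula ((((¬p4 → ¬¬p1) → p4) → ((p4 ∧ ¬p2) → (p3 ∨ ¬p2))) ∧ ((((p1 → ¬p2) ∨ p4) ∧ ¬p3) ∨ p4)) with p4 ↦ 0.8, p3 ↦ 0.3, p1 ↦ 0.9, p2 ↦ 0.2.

0.80

¬p4: Gödel ¬ of 0.8 = 0 (operand ≠ 0)
¬p1: Gödel ¬ of 0.9 = 0 (operand ≠ 0)
¬¬p1: Gödel ¬ of 0 = 1 (operand is 0)
(¬p4 → ¬¬p1): 0 ≤ 1, so result = 1
((¬p4 → ¬¬p1) → p4): 1 > 0.8, so result = 0.8
¬p2: Gödel ¬ of 0.2 = 0 (operand ≠ 0)
(p4 ∧ ¬p2) = min(0.8, 0) = 0
¬p2: Gödel ¬ of 0.2 = 0 (operand ≠ 0)
(p3 ∨ ¬p2) = max(0.3, 0) = 0.3
((p4 ∧ ¬p2) → (p3 ∨ ¬p2)): 0 ≤ 0.3, so result = 1
(((¬p4 → ¬¬p1) → p4) → ((p4 ∧ ¬p2) → (p3 ∨ ¬p2))): 0.8 ≤ 1, so result = 1
¬p2: Gödel ¬ of 0.2 = 0 (operand ≠ 0)
(p1 → ¬p2): 0.9 > 0, so result = 0
((p1 → ¬p2) ∨ p4) = max(0, 0.8) = 0.8
¬p3: Gödel ¬ of 0.3 = 0 (operand ≠ 0)
(((p1 → ¬p2) ∨ p4) ∧ ¬p3) = min(0.8, 0) = 0
((((p1 → ¬p2) ∨ p4) ∧ ¬p3) ∨ p4) = max(0, 0.8) = 0.8
((((¬p4 → ¬¬p1) → p4) → ((p4 ∧ ¬p2) → (p3 ∨ ¬p2))) ∧ ((((p1 → ¬p2) ∨ p4) ∧ ¬p3) ∨ p4)) = min(1, 0.8) = 0.8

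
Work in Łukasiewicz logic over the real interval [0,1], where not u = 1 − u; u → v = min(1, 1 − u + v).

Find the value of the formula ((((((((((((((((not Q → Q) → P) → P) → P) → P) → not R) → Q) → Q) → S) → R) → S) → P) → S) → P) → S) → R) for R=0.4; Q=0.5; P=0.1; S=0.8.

not Q: Łukasiewicz ¬ gives 1 − 0.5 = 0.5
(not Q → Q): min(1, 1 − 0.5 + 0.5) = 1
((not Q → Q) → P): min(1, 1 − 1 + 0.1) = 0.1
(((not Q → Q) → P) → P): min(1, 1 − 0.1 + 0.1) = 1
((((not Q → Q) → P) → P) → P): min(1, 1 − 1 + 0.1) = 0.1
(((((not Q → Q) → P) → P) → P) → P): min(1, 1 − 0.1 + 0.1) = 1
not R: Łukasiewicz ¬ gives 1 − 0.4 = 0.6
((((((not Q → Q) → P) → P) → P) → P) → not R): min(1, 1 − 1 + 0.6) = 0.6
(((((((not Q → Q) → P) → P) → P) → P) → not R) → Q): min(1, 1 − 0.6 + 0.5) = 0.9
((((((((not Q → Q) → P) → P) → P) → P) → not R) → Q) → Q): min(1, 1 − 0.9 + 0.5) = 0.6
(((((((((not Q → Q) → P) → P) → P) → P) → not R) → Q) → Q) → S): min(1, 1 − 0.6 + 0.8) = 1
((((((((((not Q → Q) → P) → P) → P) → P) → not R) → Q) → Q) → S) → R): min(1, 1 − 1 + 0.4) = 0.4
(((((((((((not Q → Q) → P) → P) → P) → P) → not R) → Q) → Q) → S) → R) → S): min(1, 1 − 0.4 + 0.8) = 1
((((((((((((not Q → Q) → P) → P) → P) → P) → not R) → Q) → Q) → S) → R) → S) → P): min(1, 1 − 1 + 0.1) = 0.1
(((((((((((((not Q → Q) → P) → P) → P) → P) → not R) → Q) → Q) → S) → R) → S) → P) → S): min(1, 1 − 0.1 + 0.8) = 1
((((((((((((((not Q → Q) → P) → P) → P) → P) → not R) → Q) → Q) → S) → R) → S) → P) → S) → P): min(1, 1 − 1 + 0.1) = 0.1
(((((((((((((((not Q → Q) → P) → P) → P) → P) → not R) → Q) → Q) → S) → R) → S) → P) → S) → P) → S): min(1, 1 − 0.1 + 0.8) = 1
((((((((((((((((not Q → Q) → P) → P) → P) → P) → not R) → Q) → Q) → S) → R) → S) → P) → S) → P) → S) → R): min(1, 1 − 1 + 0.4) = 0.4

0.40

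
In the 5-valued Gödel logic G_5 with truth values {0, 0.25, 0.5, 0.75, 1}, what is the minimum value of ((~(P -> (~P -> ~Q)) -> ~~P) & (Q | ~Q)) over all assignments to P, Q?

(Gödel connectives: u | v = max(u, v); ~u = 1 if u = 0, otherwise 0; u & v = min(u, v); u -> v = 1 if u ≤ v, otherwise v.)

0.25

The minimum is attained at P = 0, Q = 0.25:
  ~P: Gödel ¬ of 0 = 1 (operand is 0)
  ~Q: Gödel ¬ of 0.25 = 0 (operand ≠ 0)
  (~P -> ~Q): 1 > 0, so result = 0
  (P -> (~P -> ~Q)): 0 ≤ 0, so result = 1
  ~(P -> (~P -> ~Q)): Gödel ¬ of 1 = 0 (operand ≠ 0)
  ~P: Gödel ¬ of 0 = 1 (operand is 0)
  ~~P: Gödel ¬ of 1 = 0 (operand ≠ 0)
  (~(P -> (~P -> ~Q)) -> ~~P): 0 ≤ 0, so result = 1
  ~Q: Gödel ¬ of 0.25 = 0 (operand ≠ 0)
  (Q | ~Q) = max(0.25, 0) = 0.25
  ((~(P -> (~P -> ~Q)) -> ~~P) & (Q | ~Q)) = min(1, 0.25) = 0.25
Checking all 25 assignments confirms none give a value below 0.25.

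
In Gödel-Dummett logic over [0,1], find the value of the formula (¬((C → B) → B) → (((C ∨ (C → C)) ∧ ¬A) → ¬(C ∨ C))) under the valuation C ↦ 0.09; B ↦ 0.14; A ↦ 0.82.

1.00

(C → B): 0.09 ≤ 0.14, so result = 1
((C → B) → B): 1 > 0.14, so result = 0.14
¬((C → B) → B): Gödel ¬ of 0.14 = 0 (operand ≠ 0)
(C → C): 0.09 ≤ 0.09, so result = 1
(C ∨ (C → C)) = max(0.09, 1) = 1
¬A: Gödel ¬ of 0.82 = 0 (operand ≠ 0)
((C ∨ (C → C)) ∧ ¬A) = min(1, 0) = 0
(C ∨ C) = max(0.09, 0.09) = 0.09
¬(C ∨ C): Gödel ¬ of 0.09 = 0 (operand ≠ 0)
(((C ∨ (C → C)) ∧ ¬A) → ¬(C ∨ C)): 0 ≤ 0, so result = 1
(¬((C → B) → B) → (((C ∨ (C → C)) ∧ ¬A) → ¬(C ∨ C))): 0 ≤ 1, so result = 1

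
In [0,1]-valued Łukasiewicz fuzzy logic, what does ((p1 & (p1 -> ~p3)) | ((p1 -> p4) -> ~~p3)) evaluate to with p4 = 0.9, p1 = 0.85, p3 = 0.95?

0.95

~p3: Łukasiewicz ¬ gives 1 − 0.95 = 0.05
(p1 -> ~p3): min(1, 1 − 0.85 + 0.05) = 0.2
(p1 & (p1 -> ~p3)) = min(0.85, 0.2) = 0.2
(p1 -> p4): min(1, 1 − 0.85 + 0.9) = 1
~p3: Łukasiewicz ¬ gives 1 − 0.95 = 0.05
~~p3: Łukasiewicz ¬ gives 1 − 0.05 = 0.95
((p1 -> p4) -> ~~p3): min(1, 1 − 1 + 0.95) = 0.95
((p1 & (p1 -> ~p3)) | ((p1 -> p4) -> ~~p3)) = max(0.2, 0.95) = 0.95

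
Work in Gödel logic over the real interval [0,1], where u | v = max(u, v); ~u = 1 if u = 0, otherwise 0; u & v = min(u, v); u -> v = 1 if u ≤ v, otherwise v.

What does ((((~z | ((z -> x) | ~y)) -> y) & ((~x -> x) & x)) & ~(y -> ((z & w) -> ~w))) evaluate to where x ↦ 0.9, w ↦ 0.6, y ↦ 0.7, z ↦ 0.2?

~z: Gödel ¬ of 0.2 = 0 (operand ≠ 0)
(z -> x): 0.2 ≤ 0.9, so result = 1
~y: Gödel ¬ of 0.7 = 0 (operand ≠ 0)
((z -> x) | ~y) = max(1, 0) = 1
(~z | ((z -> x) | ~y)) = max(0, 1) = 1
((~z | ((z -> x) | ~y)) -> y): 1 > 0.7, so result = 0.7
~x: Gödel ¬ of 0.9 = 0 (operand ≠ 0)
(~x -> x): 0 ≤ 0.9, so result = 1
((~x -> x) & x) = min(1, 0.9) = 0.9
(((~z | ((z -> x) | ~y)) -> y) & ((~x -> x) & x)) = min(0.7, 0.9) = 0.7
(z & w) = min(0.2, 0.6) = 0.2
~w: Gödel ¬ of 0.6 = 0 (operand ≠ 0)
((z & w) -> ~w): 0.2 > 0, so result = 0
(y -> ((z & w) -> ~w)): 0.7 > 0, so result = 0
~(y -> ((z & w) -> ~w)): Gödel ¬ of 0 = 1 (operand is 0)
((((~z | ((z -> x) | ~y)) -> y) & ((~x -> x) & x)) & ~(y -> ((z & w) -> ~w))) = min(0.7, 1) = 0.7

0.70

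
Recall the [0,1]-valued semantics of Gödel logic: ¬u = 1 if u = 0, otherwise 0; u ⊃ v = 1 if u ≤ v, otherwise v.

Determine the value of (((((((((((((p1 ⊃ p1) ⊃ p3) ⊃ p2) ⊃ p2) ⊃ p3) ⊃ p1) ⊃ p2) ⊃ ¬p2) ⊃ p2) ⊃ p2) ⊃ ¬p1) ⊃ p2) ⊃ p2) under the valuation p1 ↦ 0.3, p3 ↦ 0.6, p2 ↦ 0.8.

0.80

(p1 ⊃ p1): 0.3 ≤ 0.3, so result = 1
((p1 ⊃ p1) ⊃ p3): 1 > 0.6, so result = 0.6
(((p1 ⊃ p1) ⊃ p3) ⊃ p2): 0.6 ≤ 0.8, so result = 1
((((p1 ⊃ p1) ⊃ p3) ⊃ p2) ⊃ p2): 1 > 0.8, so result = 0.8
(((((p1 ⊃ p1) ⊃ p3) ⊃ p2) ⊃ p2) ⊃ p3): 0.8 > 0.6, so result = 0.6
((((((p1 ⊃ p1) ⊃ p3) ⊃ p2) ⊃ p2) ⊃ p3) ⊃ p1): 0.6 > 0.3, so result = 0.3
(((((((p1 ⊃ p1) ⊃ p3) ⊃ p2) ⊃ p2) ⊃ p3) ⊃ p1) ⊃ p2): 0.3 ≤ 0.8, so result = 1
¬p2: Gödel ¬ of 0.8 = 0 (operand ≠ 0)
((((((((p1 ⊃ p1) ⊃ p3) ⊃ p2) ⊃ p2) ⊃ p3) ⊃ p1) ⊃ p2) ⊃ ¬p2): 1 > 0, so result = 0
(((((((((p1 ⊃ p1) ⊃ p3) ⊃ p2) ⊃ p2) ⊃ p3) ⊃ p1) ⊃ p2) ⊃ ¬p2) ⊃ p2): 0 ≤ 0.8, so result = 1
((((((((((p1 ⊃ p1) ⊃ p3) ⊃ p2) ⊃ p2) ⊃ p3) ⊃ p1) ⊃ p2) ⊃ ¬p2) ⊃ p2) ⊃ p2): 1 > 0.8, so result = 0.8
¬p1: Gödel ¬ of 0.3 = 0 (operand ≠ 0)
(((((((((((p1 ⊃ p1) ⊃ p3) ⊃ p2) ⊃ p2) ⊃ p3) ⊃ p1) ⊃ p2) ⊃ ¬p2) ⊃ p2) ⊃ p2) ⊃ ¬p1): 0.8 > 0, so result = 0
((((((((((((p1 ⊃ p1) ⊃ p3) ⊃ p2) ⊃ p2) ⊃ p3) ⊃ p1) ⊃ p2) ⊃ ¬p2) ⊃ p2) ⊃ p2) ⊃ ¬p1) ⊃ p2): 0 ≤ 0.8, so result = 1
(((((((((((((p1 ⊃ p1) ⊃ p3) ⊃ p2) ⊃ p2) ⊃ p3) ⊃ p1) ⊃ p2) ⊃ ¬p2) ⊃ p2) ⊃ p2) ⊃ ¬p1) ⊃ p2) ⊃ p2): 1 > 0.8, so result = 0.8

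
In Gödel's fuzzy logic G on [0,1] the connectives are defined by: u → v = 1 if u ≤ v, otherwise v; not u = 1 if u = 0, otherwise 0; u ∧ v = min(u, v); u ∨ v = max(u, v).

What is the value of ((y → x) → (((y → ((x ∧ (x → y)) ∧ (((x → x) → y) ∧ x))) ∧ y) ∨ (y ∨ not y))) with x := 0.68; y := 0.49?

0.49

(y → x): 0.49 ≤ 0.68, so result = 1
(x → y): 0.68 > 0.49, so result = 0.49
(x ∧ (x → y)) = min(0.68, 0.49) = 0.49
(x → x): 0.68 ≤ 0.68, so result = 1
((x → x) → y): 1 > 0.49, so result = 0.49
(((x → x) → y) ∧ x) = min(0.49, 0.68) = 0.49
((x ∧ (x → y)) ∧ (((x → x) → y) ∧ x)) = min(0.49, 0.49) = 0.49
(y → ((x ∧ (x → y)) ∧ (((x → x) → y) ∧ x))): 0.49 ≤ 0.49, so result = 1
((y → ((x ∧ (x → y)) ∧ (((x → x) → y) ∧ x))) ∧ y) = min(1, 0.49) = 0.49
not y: Gödel ¬ of 0.49 = 0 (operand ≠ 0)
(y ∨ not y) = max(0.49, 0) = 0.49
(((y → ((x ∧ (x → y)) ∧ (((x → x) → y) ∧ x))) ∧ y) ∨ (y ∨ not y)) = max(0.49, 0.49) = 0.49
((y → x) → (((y → ((x ∧ (x → y)) ∧ (((x → x) → y) ∧ x))) ∧ y) ∨ (y ∨ not y))): 1 > 0.49, so result = 0.49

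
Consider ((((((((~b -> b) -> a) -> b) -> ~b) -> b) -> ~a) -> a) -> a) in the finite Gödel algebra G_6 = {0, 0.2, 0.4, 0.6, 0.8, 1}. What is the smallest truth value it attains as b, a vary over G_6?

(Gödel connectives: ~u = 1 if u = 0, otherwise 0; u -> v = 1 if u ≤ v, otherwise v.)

0.20

The minimum is attained at b = 0.2, a = 0.2:
  ~b: Gödel ¬ of 0.2 = 0 (operand ≠ 0)
  (~b -> b): 0 ≤ 0.2, so result = 1
  ((~b -> b) -> a): 1 > 0.2, so result = 0.2
  (((~b -> b) -> a) -> b): 0.2 ≤ 0.2, so result = 1
  ~b: Gödel ¬ of 0.2 = 0 (operand ≠ 0)
  ((((~b -> b) -> a) -> b) -> ~b): 1 > 0, so result = 0
  (((((~b -> b) -> a) -> b) -> ~b) -> b): 0 ≤ 0.2, so result = 1
  ~a: Gödel ¬ of 0.2 = 0 (operand ≠ 0)
  ((((((~b -> b) -> a) -> b) -> ~b) -> b) -> ~a): 1 > 0, so result = 0
  (((((((~b -> b) -> a) -> b) -> ~b) -> b) -> ~a) -> a): 0 ≤ 0.2, so result = 1
  ((((((((~b -> b) -> a) -> b) -> ~b) -> b) -> ~a) -> a) -> a): 1 > 0.2, so result = 0.2
Checking all 36 assignments confirms none give a value below 0.20.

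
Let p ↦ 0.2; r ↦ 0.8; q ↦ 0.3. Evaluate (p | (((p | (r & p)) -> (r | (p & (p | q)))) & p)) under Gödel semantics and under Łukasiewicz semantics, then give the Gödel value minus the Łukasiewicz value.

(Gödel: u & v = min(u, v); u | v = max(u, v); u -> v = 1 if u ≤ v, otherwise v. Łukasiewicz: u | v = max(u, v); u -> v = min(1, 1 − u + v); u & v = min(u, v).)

0.00

Gödel evaluation:
  (r & p) = min(0.8, 0.2) = 0.2
  (p | (r & p)) = max(0.2, 0.2) = 0.2
  (p | q) = max(0.2, 0.3) = 0.3
  (p & (p | q)) = min(0.2, 0.3) = 0.2
  (r | (p & (p | q))) = max(0.8, 0.2) = 0.8
  ((p | (r & p)) -> (r | (p & (p | q)))): 0.2 ≤ 0.8, so result = 1
  (((p | (r & p)) -> (r | (p & (p | q)))) & p) = min(1, 0.2) = 0.2
  (p | (((p | (r & p)) -> (r | (p & (p | q)))) & p)) = max(0.2, 0.2) = 0.2
  Gödel value = 0.2
Łukasiewicz evaluation:
  (r & p) = min(0.8, 0.2) = 0.2
  (p | (r & p)) = max(0.2, 0.2) = 0.2
  (p | q) = max(0.2, 0.3) = 0.3
  (p & (p | q)) = min(0.2, 0.3) = 0.2
  (r | (p & (p | q))) = max(0.8, 0.2) = 0.8
  ((p | (r & p)) -> (r | (p & (p | q)))): min(1, 1 − 0.2 + 0.8) = 1
  (((p | (r & p)) -> (r | (p & (p | q)))) & p) = min(1, 0.2) = 0.2
  (p | (((p | (r & p)) -> (r | (p & (p | q)))) & p)) = max(0.2, 0.2) = 0.2
  Łukasiewicz value = 0.2
Difference: 0.2 − 0.2 = 0.00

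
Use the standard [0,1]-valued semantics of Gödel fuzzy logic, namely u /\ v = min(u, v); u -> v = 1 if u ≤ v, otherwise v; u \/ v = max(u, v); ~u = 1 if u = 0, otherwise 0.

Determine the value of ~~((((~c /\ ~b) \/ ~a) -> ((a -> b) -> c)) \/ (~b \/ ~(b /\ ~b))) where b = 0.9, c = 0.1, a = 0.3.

~c: Gödel ¬ of 0.1 = 0 (operand ≠ 0)
~b: Gödel ¬ of 0.9 = 0 (operand ≠ 0)
(~c /\ ~b) = min(0, 0) = 0
~a: Gödel ¬ of 0.3 = 0 (operand ≠ 0)
((~c /\ ~b) \/ ~a) = max(0, 0) = 0
(a -> b): 0.3 ≤ 0.9, so result = 1
((a -> b) -> c): 1 > 0.1, so result = 0.1
(((~c /\ ~b) \/ ~a) -> ((a -> b) -> c)): 0 ≤ 0.1, so result = 1
~b: Gödel ¬ of 0.9 = 0 (operand ≠ 0)
~b: Gödel ¬ of 0.9 = 0 (operand ≠ 0)
(b /\ ~b) = min(0.9, 0) = 0
~(b /\ ~b): Gödel ¬ of 0 = 1 (operand is 0)
(~b \/ ~(b /\ ~b)) = max(0, 1) = 1
((((~c /\ ~b) \/ ~a) -> ((a -> b) -> c)) \/ (~b \/ ~(b /\ ~b))) = max(1, 1) = 1
~((((~c /\ ~b) \/ ~a) -> ((a -> b) -> c)) \/ (~b \/ ~(b /\ ~b))): Gödel ¬ of 1 = 0 (operand ≠ 0)
~~((((~c /\ ~b) \/ ~a) -> ((a -> b) -> c)) \/ (~b \/ ~(b /\ ~b))): Gödel ¬ of 0 = 1 (operand is 0)

1.00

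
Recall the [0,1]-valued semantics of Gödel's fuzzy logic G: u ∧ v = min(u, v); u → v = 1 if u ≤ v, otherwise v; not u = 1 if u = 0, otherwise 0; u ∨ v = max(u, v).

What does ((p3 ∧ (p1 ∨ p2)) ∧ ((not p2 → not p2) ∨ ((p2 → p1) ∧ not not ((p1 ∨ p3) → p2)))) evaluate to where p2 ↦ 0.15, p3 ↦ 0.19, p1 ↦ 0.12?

0.15

(p1 ∨ p2) = max(0.12, 0.15) = 0.15
(p3 ∧ (p1 ∨ p2)) = min(0.19, 0.15) = 0.15
not p2: Gödel ¬ of 0.15 = 0 (operand ≠ 0)
not p2: Gödel ¬ of 0.15 = 0 (operand ≠ 0)
(not p2 → not p2): 0 ≤ 0, so result = 1
(p2 → p1): 0.15 > 0.12, so result = 0.12
(p1 ∨ p3) = max(0.12, 0.19) = 0.19
((p1 ∨ p3) → p2): 0.19 > 0.15, so result = 0.15
not ((p1 ∨ p3) → p2): Gödel ¬ of 0.15 = 0 (operand ≠ 0)
not not ((p1 ∨ p3) → p2): Gödel ¬ of 0 = 1 (operand is 0)
((p2 → p1) ∧ not not ((p1 ∨ p3) → p2)) = min(0.12, 1) = 0.12
((not p2 → not p2) ∨ ((p2 → p1) ∧ not not ((p1 ∨ p3) → p2))) = max(1, 0.12) = 1
((p3 ∧ (p1 ∨ p2)) ∧ ((not p2 → not p2) ∨ ((p2 → p1) ∧ not not ((p1 ∨ p3) → p2)))) = min(0.15, 1) = 0.15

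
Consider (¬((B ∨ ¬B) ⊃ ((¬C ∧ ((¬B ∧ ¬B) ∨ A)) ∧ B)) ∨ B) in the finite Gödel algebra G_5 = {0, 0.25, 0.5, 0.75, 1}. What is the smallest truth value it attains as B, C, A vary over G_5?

The minimum is attained at B = 0.25, C = 0, A = 0.25:
  ¬B: Gödel ¬ of 0.25 = 0 (operand ≠ 0)
  (B ∨ ¬B) = max(0.25, 0) = 0.25
  ¬C: Gödel ¬ of 0 = 1 (operand is 0)
  ¬B: Gödel ¬ of 0.25 = 0 (operand ≠ 0)
  ¬B: Gödel ¬ of 0.25 = 0 (operand ≠ 0)
  (¬B ∧ ¬B) = min(0, 0) = 0
  ((¬B ∧ ¬B) ∨ A) = max(0, 0.25) = 0.25
  (¬C ∧ ((¬B ∧ ¬B) ∨ A)) = min(1, 0.25) = 0.25
  ((¬C ∧ ((¬B ∧ ¬B) ∨ A)) ∧ B) = min(0.25, 0.25) = 0.25
  ((B ∨ ¬B) ⊃ ((¬C ∧ ((¬B ∧ ¬B) ∨ A)) ∧ B)): 0.25 ≤ 0.25, so result = 1
  ¬((B ∨ ¬B) ⊃ ((¬C ∧ ((¬B ∧ ¬B) ∨ A)) ∧ B)): Gödel ¬ of 1 = 0 (operand ≠ 0)
  (¬((B ∨ ¬B) ⊃ ((¬C ∧ ((¬B ∧ ¬B) ∨ A)) ∧ B)) ∨ B) = max(0, 0.25) = 0.25
Checking all 125 assignments confirms none give a value below 0.25.

0.25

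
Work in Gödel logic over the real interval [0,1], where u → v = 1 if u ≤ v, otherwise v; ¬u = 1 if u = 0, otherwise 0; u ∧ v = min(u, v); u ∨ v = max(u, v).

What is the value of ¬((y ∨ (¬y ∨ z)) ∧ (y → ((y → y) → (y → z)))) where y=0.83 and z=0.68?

¬y: Gödel ¬ of 0.83 = 0 (operand ≠ 0)
(¬y ∨ z) = max(0, 0.68) = 0.68
(y ∨ (¬y ∨ z)) = max(0.83, 0.68) = 0.83
(y → y): 0.83 ≤ 0.83, so result = 1
(y → z): 0.83 > 0.68, so result = 0.68
((y → y) → (y → z)): 1 > 0.68, so result = 0.68
(y → ((y → y) → (y → z))): 0.83 > 0.68, so result = 0.68
((y ∨ (¬y ∨ z)) ∧ (y → ((y → y) → (y → z)))) = min(0.83, 0.68) = 0.68
¬((y ∨ (¬y ∨ z)) ∧ (y → ((y → y) → (y → z)))): Gödel ¬ of 0.68 = 0 (operand ≠ 0)

0.00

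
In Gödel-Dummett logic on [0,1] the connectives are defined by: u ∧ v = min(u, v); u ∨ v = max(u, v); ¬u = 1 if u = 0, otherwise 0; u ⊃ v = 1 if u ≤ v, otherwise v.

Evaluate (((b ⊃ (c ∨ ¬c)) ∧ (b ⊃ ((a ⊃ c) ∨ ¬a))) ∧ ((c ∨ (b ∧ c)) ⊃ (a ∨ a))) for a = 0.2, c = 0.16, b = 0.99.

¬c: Gödel ¬ of 0.16 = 0 (operand ≠ 0)
(c ∨ ¬c) = max(0.16, 0) = 0.16
(b ⊃ (c ∨ ¬c)): 0.99 > 0.16, so result = 0.16
(a ⊃ c): 0.2 > 0.16, so result = 0.16
¬a: Gödel ¬ of 0.2 = 0 (operand ≠ 0)
((a ⊃ c) ∨ ¬a) = max(0.16, 0) = 0.16
(b ⊃ ((a ⊃ c) ∨ ¬a)): 0.99 > 0.16, so result = 0.16
((b ⊃ (c ∨ ¬c)) ∧ (b ⊃ ((a ⊃ c) ∨ ¬a))) = min(0.16, 0.16) = 0.16
(b ∧ c) = min(0.99, 0.16) = 0.16
(c ∨ (b ∧ c)) = max(0.16, 0.16) = 0.16
(a ∨ a) = max(0.2, 0.2) = 0.2
((c ∨ (b ∧ c)) ⊃ (a ∨ a)): 0.16 ≤ 0.2, so result = 1
(((b ⊃ (c ∨ ¬c)) ∧ (b ⊃ ((a ⊃ c) ∨ ¬a))) ∧ ((c ∨ (b ∧ c)) ⊃ (a ∨ a))) = min(0.16, 1) = 0.16

0.16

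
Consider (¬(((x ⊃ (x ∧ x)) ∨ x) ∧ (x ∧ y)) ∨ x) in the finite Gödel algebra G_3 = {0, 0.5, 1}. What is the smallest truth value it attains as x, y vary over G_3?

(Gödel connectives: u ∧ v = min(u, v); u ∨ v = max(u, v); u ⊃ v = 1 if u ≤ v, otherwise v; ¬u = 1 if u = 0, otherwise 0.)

The minimum is attained at x = 0.5, y = 0.5:
  (x ∧ x) = min(0.5, 0.5) = 0.5
  (x ⊃ (x ∧ x)): 0.5 ≤ 0.5, so result = 1
  ((x ⊃ (x ∧ x)) ∨ x) = max(1, 0.5) = 1
  (x ∧ y) = min(0.5, 0.5) = 0.5
  (((x ⊃ (x ∧ x)) ∨ x) ∧ (x ∧ y)) = min(1, 0.5) = 0.5
  ¬(((x ⊃ (x ∧ x)) ∨ x) ∧ (x ∧ y)): Gödel ¬ of 0.5 = 0 (operand ≠ 0)
  (¬(((x ⊃ (x ∧ x)) ∨ x) ∧ (x ∧ y)) ∨ x) = max(0, 0.5) = 0.5
Checking all 9 assignments confirms none give a value below 0.50.

0.50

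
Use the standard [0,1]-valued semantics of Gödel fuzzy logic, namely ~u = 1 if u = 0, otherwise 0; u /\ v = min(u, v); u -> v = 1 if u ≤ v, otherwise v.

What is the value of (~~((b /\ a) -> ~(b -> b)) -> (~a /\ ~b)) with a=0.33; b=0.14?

1.00

(b /\ a) = min(0.14, 0.33) = 0.14
(b -> b): 0.14 ≤ 0.14, so result = 1
~(b -> b): Gödel ¬ of 1 = 0 (operand ≠ 0)
((b /\ a) -> ~(b -> b)): 0.14 > 0, so result = 0
~((b /\ a) -> ~(b -> b)): Gödel ¬ of 0 = 1 (operand is 0)
~~((b /\ a) -> ~(b -> b)): Gödel ¬ of 1 = 0 (operand ≠ 0)
~a: Gödel ¬ of 0.33 = 0 (operand ≠ 0)
~b: Gödel ¬ of 0.14 = 0 (operand ≠ 0)
(~a /\ ~b) = min(0, 0) = 0
(~~((b /\ a) -> ~(b -> b)) -> (~a /\ ~b)): 0 ≤ 0, so result = 1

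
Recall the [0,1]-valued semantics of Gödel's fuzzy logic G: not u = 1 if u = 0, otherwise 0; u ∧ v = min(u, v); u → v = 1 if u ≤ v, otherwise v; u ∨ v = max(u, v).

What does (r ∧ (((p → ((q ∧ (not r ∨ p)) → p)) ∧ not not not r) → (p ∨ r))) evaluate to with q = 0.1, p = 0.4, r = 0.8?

not r: Gödel ¬ of 0.8 = 0 (operand ≠ 0)
(not r ∨ p) = max(0, 0.4) = 0.4
(q ∧ (not r ∨ p)) = min(0.1, 0.4) = 0.1
((q ∧ (not r ∨ p)) → p): 0.1 ≤ 0.4, so result = 1
(p → ((q ∧ (not r ∨ p)) → p)): 0.4 ≤ 1, so result = 1
not r: Gödel ¬ of 0.8 = 0 (operand ≠ 0)
not not r: Gödel ¬ of 0 = 1 (operand is 0)
not not not r: Gödel ¬ of 1 = 0 (operand ≠ 0)
((p → ((q ∧ (not r ∨ p)) → p)) ∧ not not not r) = min(1, 0) = 0
(p ∨ r) = max(0.4, 0.8) = 0.8
(((p → ((q ∧ (not r ∨ p)) → p)) ∧ not not not r) → (p ∨ r)): 0 ≤ 0.8, so result = 1
(r ∧ (((p → ((q ∧ (not r ∨ p)) → p)) ∧ not not not r) → (p ∨ r))) = min(0.8, 1) = 0.8

0.80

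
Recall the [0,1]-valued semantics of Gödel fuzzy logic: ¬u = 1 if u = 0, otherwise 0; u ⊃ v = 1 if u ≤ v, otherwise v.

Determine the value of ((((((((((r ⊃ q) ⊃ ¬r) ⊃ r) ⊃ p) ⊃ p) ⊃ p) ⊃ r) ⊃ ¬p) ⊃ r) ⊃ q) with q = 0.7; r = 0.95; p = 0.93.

0.70

(r ⊃ q): 0.95 > 0.7, so result = 0.7
¬r: Gödel ¬ of 0.95 = 0 (operand ≠ 0)
((r ⊃ q) ⊃ ¬r): 0.7 > 0, so result = 0
(((r ⊃ q) ⊃ ¬r) ⊃ r): 0 ≤ 0.95, so result = 1
((((r ⊃ q) ⊃ ¬r) ⊃ r) ⊃ p): 1 > 0.93, so result = 0.93
(((((r ⊃ q) ⊃ ¬r) ⊃ r) ⊃ p) ⊃ p): 0.93 ≤ 0.93, so result = 1
((((((r ⊃ q) ⊃ ¬r) ⊃ r) ⊃ p) ⊃ p) ⊃ p): 1 > 0.93, so result = 0.93
(((((((r ⊃ q) ⊃ ¬r) ⊃ r) ⊃ p) ⊃ p) ⊃ p) ⊃ r): 0.93 ≤ 0.95, so result = 1
¬p: Gödel ¬ of 0.93 = 0 (operand ≠ 0)
((((((((r ⊃ q) ⊃ ¬r) ⊃ r) ⊃ p) ⊃ p) ⊃ p) ⊃ r) ⊃ ¬p): 1 > 0, so result = 0
(((((((((r ⊃ q) ⊃ ¬r) ⊃ r) ⊃ p) ⊃ p) ⊃ p) ⊃ r) ⊃ ¬p) ⊃ r): 0 ≤ 0.95, so result = 1
((((((((((r ⊃ q) ⊃ ¬r) ⊃ r) ⊃ p) ⊃ p) ⊃ p) ⊃ r) ⊃ ¬p) ⊃ r) ⊃ q): 1 > 0.7, so result = 0.7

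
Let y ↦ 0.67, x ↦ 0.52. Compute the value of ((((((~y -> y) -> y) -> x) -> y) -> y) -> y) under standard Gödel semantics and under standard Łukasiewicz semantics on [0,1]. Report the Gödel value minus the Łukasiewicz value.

0.18

Gödel evaluation:
  ~y: Gödel ¬ of 0.67 = 0 (operand ≠ 0)
  (~y -> y): 0 ≤ 0.67, so result = 1
  ((~y -> y) -> y): 1 > 0.67, so result = 0.67
  (((~y -> y) -> y) -> x): 0.67 > 0.52, so result = 0.52
  ((((~y -> y) -> y) -> x) -> y): 0.52 ≤ 0.67, so result = 1
  (((((~y -> y) -> y) -> x) -> y) -> y): 1 > 0.67, so result = 0.67
  ((((((~y -> y) -> y) -> x) -> y) -> y) -> y): 0.67 ≤ 0.67, so result = 1
  Gödel value = 1
Łukasiewicz evaluation:
  ~y: Łukasiewicz ¬ gives 1 − 0.67 = 0.33
  (~y -> y): min(1, 1 − 0.33 + 0.67) = 1
  ((~y -> y) -> y): min(1, 1 − 1 + 0.67) = 0.67
  (((~y -> y) -> y) -> x): min(1, 1 − 0.67 + 0.52) = 0.85
  ((((~y -> y) -> y) -> x) -> y): min(1, 1 − 0.85 + 0.67) = 0.82
  (((((~y -> y) -> y) -> x) -> y) -> y): min(1, 1 − 0.82 + 0.67) = 0.85
  ((((((~y -> y) -> y) -> x) -> y) -> y) -> y): min(1, 1 − 0.85 + 0.67) = 0.82
  Łukasiewicz value = 0.82
Difference: 1 − 0.82 = 0.18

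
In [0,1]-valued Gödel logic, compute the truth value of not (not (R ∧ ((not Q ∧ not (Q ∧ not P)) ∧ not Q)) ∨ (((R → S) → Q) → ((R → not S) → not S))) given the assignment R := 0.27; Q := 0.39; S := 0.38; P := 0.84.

0.00

not Q: Gödel ¬ of 0.39 = 0 (operand ≠ 0)
not P: Gödel ¬ of 0.84 = 0 (operand ≠ 0)
(Q ∧ not P) = min(0.39, 0) = 0
not (Q ∧ not P): Gödel ¬ of 0 = 1 (operand is 0)
(not Q ∧ not (Q ∧ not P)) = min(0, 1) = 0
not Q: Gödel ¬ of 0.39 = 0 (operand ≠ 0)
((not Q ∧ not (Q ∧ not P)) ∧ not Q) = min(0, 0) = 0
(R ∧ ((not Q ∧ not (Q ∧ not P)) ∧ not Q)) = min(0.27, 0) = 0
not (R ∧ ((not Q ∧ not (Q ∧ not P)) ∧ not Q)): Gödel ¬ of 0 = 1 (operand is 0)
(R → S): 0.27 ≤ 0.38, so result = 1
((R → S) → Q): 1 > 0.39, so result = 0.39
not S: Gödel ¬ of 0.38 = 0 (operand ≠ 0)
(R → not S): 0.27 > 0, so result = 0
not S: Gödel ¬ of 0.38 = 0 (operand ≠ 0)
((R → not S) → not S): 0 ≤ 0, so result = 1
(((R → S) → Q) → ((R → not S) → not S)): 0.39 ≤ 1, so result = 1
(not (R ∧ ((not Q ∧ not (Q ∧ not P)) ∧ not Q)) ∨ (((R → S) → Q) → ((R → not S) → not S))) = max(1, 1) = 1
not (not (R ∧ ((not Q ∧ not (Q ∧ not P)) ∧ not Q)) ∨ (((R → S) → Q) → ((R → not S) → not S))): Gödel ¬ of 1 = 0 (operand ≠ 0)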